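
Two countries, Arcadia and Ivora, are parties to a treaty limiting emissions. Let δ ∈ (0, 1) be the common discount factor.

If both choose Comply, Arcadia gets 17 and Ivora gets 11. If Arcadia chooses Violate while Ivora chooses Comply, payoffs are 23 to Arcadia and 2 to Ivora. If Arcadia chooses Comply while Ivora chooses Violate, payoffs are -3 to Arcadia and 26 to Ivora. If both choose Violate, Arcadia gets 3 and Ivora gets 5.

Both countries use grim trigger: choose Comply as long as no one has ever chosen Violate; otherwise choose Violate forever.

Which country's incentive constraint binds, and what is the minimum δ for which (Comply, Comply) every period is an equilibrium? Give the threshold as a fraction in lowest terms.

Ivora; δ ≥ 5/7

For Arcadia: deviation gain 23−17 = 6, per-period punishment loss 17−3 = 14. IC gives δ ≥ 6/20 = 3/10.
For Ivora: gain 15, loss 6 per period, so δ ≥ 15/21 = 5/7.
The tighter constraint is Ivora's, so cooperation needs δ ≥ 5/7.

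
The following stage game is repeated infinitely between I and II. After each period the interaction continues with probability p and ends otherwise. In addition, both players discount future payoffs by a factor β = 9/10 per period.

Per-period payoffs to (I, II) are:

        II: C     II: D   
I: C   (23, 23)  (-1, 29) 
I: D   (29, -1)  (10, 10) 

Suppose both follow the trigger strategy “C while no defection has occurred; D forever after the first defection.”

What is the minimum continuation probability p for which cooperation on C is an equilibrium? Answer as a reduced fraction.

20/57

With continuation probability p and discount β, the effective per-period discount factor is βp.
Grim-trigger IC: βp ≥ (29−23)/(29−10) = 6/19.
So p ≥ (6/19)/(9/10) = 20/57.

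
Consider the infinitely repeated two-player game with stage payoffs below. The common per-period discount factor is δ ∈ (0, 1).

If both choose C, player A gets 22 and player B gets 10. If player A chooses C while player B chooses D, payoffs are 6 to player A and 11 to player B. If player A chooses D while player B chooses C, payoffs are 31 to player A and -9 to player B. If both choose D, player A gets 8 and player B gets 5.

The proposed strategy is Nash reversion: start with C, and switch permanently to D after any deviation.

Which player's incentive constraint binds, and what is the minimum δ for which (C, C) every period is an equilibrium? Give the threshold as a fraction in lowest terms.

player A; δ ≥ 9/23

player A: cooperation gives 22 each period; deviation gives 31 once then 8 forever.
  22/(1−δ) ≥ 31 + 8δ/(1−δ) ⇒ δ ≥ 9/23.
player B: cooperation gives 10 each period; deviation gives 11 once then 5 forever.
  δ ≥ 1/6.
Both must hold, so the binding constraint is player A's: δ ≥ 9/23.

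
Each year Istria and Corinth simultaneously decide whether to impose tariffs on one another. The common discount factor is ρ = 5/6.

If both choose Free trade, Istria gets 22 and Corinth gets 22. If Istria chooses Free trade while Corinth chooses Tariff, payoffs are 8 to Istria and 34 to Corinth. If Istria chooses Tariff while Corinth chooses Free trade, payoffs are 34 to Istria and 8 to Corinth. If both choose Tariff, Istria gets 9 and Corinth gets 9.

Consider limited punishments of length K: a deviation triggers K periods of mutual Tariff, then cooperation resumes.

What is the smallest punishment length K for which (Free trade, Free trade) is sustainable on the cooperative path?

2

No profitable deviation requires (22−9)(ρ+…+ρ^K) ≥ 34−22, i.e. ρ+…+ρ^K ≥ 12/13 ≈ 0.9231.
With ρ = 5/6, the partial sums are K=1: 0.8333, K=2: 1.5278.
K = 2 is the first length at which the sum reaches 0.9231.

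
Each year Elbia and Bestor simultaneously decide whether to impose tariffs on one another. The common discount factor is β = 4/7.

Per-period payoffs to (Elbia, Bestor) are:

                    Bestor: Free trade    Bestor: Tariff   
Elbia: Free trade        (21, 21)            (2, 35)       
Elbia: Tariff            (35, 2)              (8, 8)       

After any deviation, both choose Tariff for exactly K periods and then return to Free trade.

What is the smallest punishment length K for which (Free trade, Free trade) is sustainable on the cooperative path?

3

IC: β(1−β^K)/(1−β) ≥ (35−21)/(21−8) = 14/13.
With β = 4/7: need 1 − β^K ≥ 14/13·(1−4/7)/(4/7), i.e. β^K ≤ 0.1923.
Since (4/7)^2 = 0.3265 and (4/7)^3 = 0.1866, the smallest such K is 3.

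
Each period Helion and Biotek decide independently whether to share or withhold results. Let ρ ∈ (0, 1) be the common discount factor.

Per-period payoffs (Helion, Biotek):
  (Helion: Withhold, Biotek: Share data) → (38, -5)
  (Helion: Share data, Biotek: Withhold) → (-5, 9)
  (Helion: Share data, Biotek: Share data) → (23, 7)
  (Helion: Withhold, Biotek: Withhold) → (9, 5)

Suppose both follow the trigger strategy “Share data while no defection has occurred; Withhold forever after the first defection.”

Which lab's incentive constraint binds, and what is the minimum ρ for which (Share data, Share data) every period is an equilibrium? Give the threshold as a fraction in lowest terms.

Helion; ρ ≥ 15/29

For Helion: deviation gain 38−23 = 15, per-period punishment loss 23−9 = 14. IC gives ρ ≥ 15/29.
For Biotek: gain 2, loss 2 per period, so ρ ≥ 2/4 = 1/2.
The tighter constraint is Helion's, so cooperation needs ρ ≥ 15/29.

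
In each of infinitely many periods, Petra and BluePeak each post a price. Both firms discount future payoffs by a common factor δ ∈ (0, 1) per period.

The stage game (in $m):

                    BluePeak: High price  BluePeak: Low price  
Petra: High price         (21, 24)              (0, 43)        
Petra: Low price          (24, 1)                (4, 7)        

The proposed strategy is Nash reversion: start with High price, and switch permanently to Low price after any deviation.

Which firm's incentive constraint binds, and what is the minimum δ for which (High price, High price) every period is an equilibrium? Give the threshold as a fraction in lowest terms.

BluePeak; δ ≥ 19/36

For Petra: deviation gain 24−21 = 3, per-period punishment loss 21−4 = 17. IC gives δ ≥ 3/20.
For BluePeak: gain 19, loss 17 per period, so δ ≥ 19/36.
The tighter constraint is BluePeak's, so cooperation needs δ ≥ 19/36.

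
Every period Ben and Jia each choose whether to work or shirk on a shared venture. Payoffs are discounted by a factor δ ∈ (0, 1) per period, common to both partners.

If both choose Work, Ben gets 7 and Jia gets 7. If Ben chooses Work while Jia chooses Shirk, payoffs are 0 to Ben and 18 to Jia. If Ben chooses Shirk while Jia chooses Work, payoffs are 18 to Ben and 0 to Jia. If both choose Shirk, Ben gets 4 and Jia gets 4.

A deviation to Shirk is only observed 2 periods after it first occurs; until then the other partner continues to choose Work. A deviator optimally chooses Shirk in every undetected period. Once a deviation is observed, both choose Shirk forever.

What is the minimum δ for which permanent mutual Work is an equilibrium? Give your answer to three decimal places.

The best deviation is to choose Shirk for all 2 undetected periods, earning 18 each, then 4 forever once detected.
Deviation value: 18(1−δ^2)/(1−δ) + 4δ^2/(1−δ); cooperation value: 7/(1−δ).
IC: 7 ≥ 18(1−δ^2) + 4δ^2 = 18 − 14δ^2.
So δ^2 ≥ 11/14, giving δ ≥ (11/14)^(1/2) ≈ 0.886.

0.886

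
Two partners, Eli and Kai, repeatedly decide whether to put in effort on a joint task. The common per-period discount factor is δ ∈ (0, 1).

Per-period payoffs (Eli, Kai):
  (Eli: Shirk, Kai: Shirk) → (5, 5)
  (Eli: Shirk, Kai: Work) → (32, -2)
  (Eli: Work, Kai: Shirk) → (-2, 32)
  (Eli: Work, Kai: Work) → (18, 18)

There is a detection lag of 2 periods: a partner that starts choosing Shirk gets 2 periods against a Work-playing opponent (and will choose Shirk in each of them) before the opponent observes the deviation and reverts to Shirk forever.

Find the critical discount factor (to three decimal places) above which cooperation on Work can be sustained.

Deviating for the 2 undetected periods gains 32−18 = 14 per period over cooperation, then loses 18−5 = 13 per period forever once punishment starts.
Gain: 14(1 + δ + … + δ^1); loss: 13·δ^2/(1−δ).
No profitable deviation ⇔ 14(1−δ^2) ≤ 13·δ^2, i.e. δ^2 ≥ 14/(14+13) = 14/27.
Hence δ ≥ (14/27)^(1/2) ≈ 0.720.

0.720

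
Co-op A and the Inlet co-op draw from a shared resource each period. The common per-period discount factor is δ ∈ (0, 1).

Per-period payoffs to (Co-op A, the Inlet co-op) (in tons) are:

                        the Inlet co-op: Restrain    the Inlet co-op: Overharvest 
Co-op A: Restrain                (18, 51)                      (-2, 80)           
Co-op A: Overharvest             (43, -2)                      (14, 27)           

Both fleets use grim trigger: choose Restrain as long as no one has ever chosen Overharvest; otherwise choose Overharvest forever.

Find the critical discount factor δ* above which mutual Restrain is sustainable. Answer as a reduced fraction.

25/29

For Co-op A: deviation gain 43−18 = 25, per-period punishment loss 18−14 = 4. IC gives δ ≥ 25/29.
For the Inlet co-op: gain 29, loss 24 per period, so δ ≥ 29/53.
The tighter constraint is Co-op A's, so cooperation needs δ ≥ 25/29.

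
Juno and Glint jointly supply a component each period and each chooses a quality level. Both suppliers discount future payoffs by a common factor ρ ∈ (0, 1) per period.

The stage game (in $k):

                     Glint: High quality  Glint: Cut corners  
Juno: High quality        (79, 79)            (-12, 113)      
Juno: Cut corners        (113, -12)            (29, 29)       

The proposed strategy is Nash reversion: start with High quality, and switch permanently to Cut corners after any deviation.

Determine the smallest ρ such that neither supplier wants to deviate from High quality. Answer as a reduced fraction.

17/42

Cooperation forever yields 79 each period: 79/(1−ρ).
Deviating yields 113 once, then 29 forever: 113 + 29ρ/(1−ρ).
No profitable deviation requires 79/(1−ρ) ≥ 113 + 29ρ/(1−ρ).
Multiplying by (1−ρ): 79 ≥ 113(1−ρ) + 29ρ = 113 − 84ρ.
So 84ρ ≥ 34, i.e. ρ ≥ 34/84 = 17/42.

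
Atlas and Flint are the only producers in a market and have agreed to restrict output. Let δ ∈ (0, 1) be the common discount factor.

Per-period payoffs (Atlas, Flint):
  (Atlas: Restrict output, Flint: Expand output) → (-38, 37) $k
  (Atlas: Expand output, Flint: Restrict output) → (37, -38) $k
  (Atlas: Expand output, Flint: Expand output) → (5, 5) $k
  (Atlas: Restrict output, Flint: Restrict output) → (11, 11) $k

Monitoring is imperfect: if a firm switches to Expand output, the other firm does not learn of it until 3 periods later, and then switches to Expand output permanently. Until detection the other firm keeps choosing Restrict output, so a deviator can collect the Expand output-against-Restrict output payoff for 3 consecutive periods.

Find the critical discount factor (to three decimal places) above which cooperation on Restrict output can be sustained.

A deviator earns 37 for 3 periods, then 5 forever; cooperating earns 11 forever. Multiplying the IC by (1−δ):
11 ≥ 37(1−δ^3) + 5δ^3, so 32·δ^3 ≥ 26 and δ^3 ≥ 13/16.
δ ≥ (13/16)^(1/3) ≈ 0.933.

0.933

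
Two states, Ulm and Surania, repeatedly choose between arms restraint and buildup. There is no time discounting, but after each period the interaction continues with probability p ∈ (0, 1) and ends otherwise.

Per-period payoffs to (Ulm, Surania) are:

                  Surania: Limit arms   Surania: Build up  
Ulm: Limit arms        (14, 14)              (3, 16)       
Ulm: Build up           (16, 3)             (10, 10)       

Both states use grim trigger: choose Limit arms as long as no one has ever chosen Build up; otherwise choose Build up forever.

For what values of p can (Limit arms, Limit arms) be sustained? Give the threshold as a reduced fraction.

Expected cooperation value is 14 + p·14 + p²·14 + … = 14/(1−p); deviation gives 16 + p·10/(1−p).
14 ≥ 16(1−p) + 10p ⇒ 6p ≥ 2 ⇒ p ≥ 2/6 = 1/3.

1/3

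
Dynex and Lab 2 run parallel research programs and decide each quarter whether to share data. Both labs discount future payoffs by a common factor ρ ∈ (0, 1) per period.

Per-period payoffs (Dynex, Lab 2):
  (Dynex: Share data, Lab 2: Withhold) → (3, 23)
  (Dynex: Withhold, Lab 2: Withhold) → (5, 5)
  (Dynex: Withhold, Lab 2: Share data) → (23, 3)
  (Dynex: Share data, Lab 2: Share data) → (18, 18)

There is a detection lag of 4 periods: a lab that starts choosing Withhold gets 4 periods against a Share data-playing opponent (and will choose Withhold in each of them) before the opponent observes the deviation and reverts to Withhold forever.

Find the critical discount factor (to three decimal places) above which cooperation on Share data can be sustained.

Deviating for the 4 undetected periods gains 23−18 = 5 per period over cooperation, then loses 18−5 = 13 per period forever once punishment starts.
Gain: 5(1 + ρ + … + ρ^3); loss: 13·ρ^4/(1−ρ).
No profitable deviation ⇔ 5(1−ρ^4) ≤ 13·ρ^4, i.e. ρ^4 ≥ 5/(5+13) = 5/18.
Hence ρ ≥ (5/18)^(1/4) ≈ 0.726.

0.726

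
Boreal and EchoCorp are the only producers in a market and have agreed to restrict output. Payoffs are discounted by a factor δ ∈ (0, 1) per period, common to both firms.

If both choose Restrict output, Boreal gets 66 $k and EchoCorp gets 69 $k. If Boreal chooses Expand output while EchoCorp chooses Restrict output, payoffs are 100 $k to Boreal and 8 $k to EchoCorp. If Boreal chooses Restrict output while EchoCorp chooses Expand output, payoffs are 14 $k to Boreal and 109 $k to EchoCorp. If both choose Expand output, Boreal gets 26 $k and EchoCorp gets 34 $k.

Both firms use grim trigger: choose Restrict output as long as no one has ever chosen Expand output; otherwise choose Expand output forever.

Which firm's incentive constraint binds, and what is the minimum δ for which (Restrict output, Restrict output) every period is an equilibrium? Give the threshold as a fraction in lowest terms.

EchoCorp; δ ≥ 8/15

Boreal's threshold: (100−66)/(100−26) = 17/37.
EchoCorp's threshold: (109−69)/(109−34) = 8/15.
17/37 < 8/15, so EchoCorp binds and δ* = 8/15.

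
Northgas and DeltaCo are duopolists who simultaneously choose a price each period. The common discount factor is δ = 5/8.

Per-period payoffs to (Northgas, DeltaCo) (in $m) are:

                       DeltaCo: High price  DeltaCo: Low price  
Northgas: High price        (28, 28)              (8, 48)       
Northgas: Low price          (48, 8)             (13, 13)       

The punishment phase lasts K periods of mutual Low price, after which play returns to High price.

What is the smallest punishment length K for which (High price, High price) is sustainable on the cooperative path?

4

No profitable deviation requires (28−13)(δ+…+δ^K) ≥ 48−28, i.e. δ+…+δ^K ≥ 4/3 ≈ 1.3333.
With δ = 5/8, the partial sums are K=1: 0.6250, K=2: 1.0156, K=3: 1.2598, K=4: 1.4124.
K = 4 is the first length at which the sum reaches 1.3333.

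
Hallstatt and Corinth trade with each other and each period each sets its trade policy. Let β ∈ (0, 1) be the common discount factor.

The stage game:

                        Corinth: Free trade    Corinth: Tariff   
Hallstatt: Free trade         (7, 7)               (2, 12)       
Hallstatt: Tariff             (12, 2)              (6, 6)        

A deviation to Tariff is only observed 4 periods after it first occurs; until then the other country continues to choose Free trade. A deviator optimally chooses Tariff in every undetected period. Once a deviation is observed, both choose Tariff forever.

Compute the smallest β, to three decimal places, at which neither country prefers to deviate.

0.955

A deviator earns 12 for 4 periods, then 6 forever; cooperating earns 7 forever. Multiplying the IC by (1−β):
7 ≥ 12(1−β^4) + 6β^4, so 6·β^4 ≥ 5 and β^4 ≥ 5/6.
β ≥ (5/6)^(1/4) ≈ 0.955.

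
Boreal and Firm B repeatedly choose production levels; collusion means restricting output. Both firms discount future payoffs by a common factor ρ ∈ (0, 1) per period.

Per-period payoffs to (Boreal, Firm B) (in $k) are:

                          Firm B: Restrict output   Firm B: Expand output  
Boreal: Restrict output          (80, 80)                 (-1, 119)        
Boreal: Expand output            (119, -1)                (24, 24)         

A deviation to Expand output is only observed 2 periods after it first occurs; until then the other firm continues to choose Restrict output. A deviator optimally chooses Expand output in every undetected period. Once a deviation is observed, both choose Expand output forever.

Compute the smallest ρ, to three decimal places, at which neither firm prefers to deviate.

0.641

Deviating for the 2 undetected periods gains 119−80 = 39 per period over cooperation, then loses 80−24 = 56 per period forever once punishment starts.
Gain: 39(1 + ρ + … + ρ^1); loss: 56·ρ^2/(1−ρ).
No profitable deviation ⇔ 39(1−ρ^2) ≤ 56·ρ^2, i.e. ρ^2 ≥ 39/(39+56) = 39/95.
Hence ρ ≥ (39/95)^(1/2) ≈ 0.641.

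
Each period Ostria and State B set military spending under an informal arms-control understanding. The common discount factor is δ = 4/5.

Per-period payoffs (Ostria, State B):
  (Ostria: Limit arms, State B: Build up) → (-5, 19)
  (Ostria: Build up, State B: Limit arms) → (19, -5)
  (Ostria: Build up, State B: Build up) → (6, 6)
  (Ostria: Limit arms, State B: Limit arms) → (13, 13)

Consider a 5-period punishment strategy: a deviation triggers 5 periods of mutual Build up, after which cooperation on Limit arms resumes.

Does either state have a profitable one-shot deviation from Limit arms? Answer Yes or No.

Comparing payoff streams over the 6 periods until play realigns: cooperate → 13(1+δ+…+δ^5); deviate → 19 + 6(δ+…+δ^5).
Cooperation is sustained iff (13−6)(δ+…+δ^5) ≥ 19−13.
δ+…+δ^5 = 4/5·(1−(4/5)^5)/(1−4/5) = 2.6893, and (19−13)/(13−6) = 0.8571.
2.6893 ≥ 0.8571, so cooperation is sustainable.

No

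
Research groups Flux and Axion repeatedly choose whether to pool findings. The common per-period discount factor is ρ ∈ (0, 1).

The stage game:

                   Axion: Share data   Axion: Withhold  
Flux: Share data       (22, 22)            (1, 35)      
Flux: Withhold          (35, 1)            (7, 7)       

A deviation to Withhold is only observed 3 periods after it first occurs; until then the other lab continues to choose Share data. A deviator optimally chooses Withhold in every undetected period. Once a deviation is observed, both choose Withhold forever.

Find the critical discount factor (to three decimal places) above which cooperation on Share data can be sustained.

0.774

Deviating for the 3 undetected periods gains 35−22 = 13 per period over cooperation, then loses 22−7 = 15 per period forever once punishment starts.
Gain: 13(1 + ρ + … + ρ^2); loss: 15·ρ^3/(1−ρ).
No profitable deviation ⇔ 13(1−ρ^3) ≤ 15·ρ^3, i.e. ρ^3 ≥ 13/(13+15) = 13/28.
Hence ρ ≥ (13/28)^(1/3) ≈ 0.774.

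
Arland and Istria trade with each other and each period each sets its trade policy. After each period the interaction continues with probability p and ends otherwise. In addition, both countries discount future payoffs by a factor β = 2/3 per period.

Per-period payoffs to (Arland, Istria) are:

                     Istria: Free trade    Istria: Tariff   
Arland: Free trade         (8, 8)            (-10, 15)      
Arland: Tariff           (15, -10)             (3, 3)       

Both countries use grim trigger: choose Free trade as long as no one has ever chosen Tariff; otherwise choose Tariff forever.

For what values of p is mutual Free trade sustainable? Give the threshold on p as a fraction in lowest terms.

7/8

Expected continuation weight on next period's payoff is β·p = 2/3·p, which plays the role of the discount factor.
Cooperation requires 2/3·p ≥ (15−8)/(15−3) = 7/12, hence p ≥ 7/8.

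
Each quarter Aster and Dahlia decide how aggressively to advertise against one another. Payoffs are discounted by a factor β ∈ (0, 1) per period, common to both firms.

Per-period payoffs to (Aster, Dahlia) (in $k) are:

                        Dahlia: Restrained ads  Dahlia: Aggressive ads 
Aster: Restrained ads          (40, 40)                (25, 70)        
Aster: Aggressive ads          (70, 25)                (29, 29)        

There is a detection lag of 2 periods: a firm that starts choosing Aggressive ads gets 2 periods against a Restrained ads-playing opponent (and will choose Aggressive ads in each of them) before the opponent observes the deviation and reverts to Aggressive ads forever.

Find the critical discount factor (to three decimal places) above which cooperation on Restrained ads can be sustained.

0.855

Deviating for the 2 undetected periods gains 70−40 = 30 per period over cooperation, then loses 40−29 = 11 per period forever once punishment starts.
Gain: 30(1 + β + … + β^1); loss: 11·β^2/(1−β).
No profitable deviation ⇔ 30(1−β^2) ≤ 11·β^2, i.e. β^2 ≥ 30/(30+11) = 30/41.
Hence β ≥ (30/41)^(1/2) ≈ 0.855.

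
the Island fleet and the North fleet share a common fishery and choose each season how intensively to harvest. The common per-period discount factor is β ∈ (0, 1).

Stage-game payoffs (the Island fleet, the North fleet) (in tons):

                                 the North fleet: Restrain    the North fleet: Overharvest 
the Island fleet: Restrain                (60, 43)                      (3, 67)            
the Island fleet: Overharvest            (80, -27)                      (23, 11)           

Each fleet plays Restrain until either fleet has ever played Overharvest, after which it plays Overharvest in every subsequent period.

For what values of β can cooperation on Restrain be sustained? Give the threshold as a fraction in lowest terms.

For the Island fleet: deviation gain 80−60 = 20, per-period punishment loss 60−23 = 37. IC gives β ≥ 20/57.
For the North fleet: gain 24, loss 32 per period, so β ≥ 24/56 = 3/7.
The tighter constraint is the North fleet's, so cooperation needs β ≥ 3/7.

3/7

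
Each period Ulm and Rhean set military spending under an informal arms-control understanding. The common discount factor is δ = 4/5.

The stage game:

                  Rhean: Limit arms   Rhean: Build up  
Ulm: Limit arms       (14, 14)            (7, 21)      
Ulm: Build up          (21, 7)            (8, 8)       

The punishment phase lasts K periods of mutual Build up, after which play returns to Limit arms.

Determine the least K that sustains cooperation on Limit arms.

No profitable deviation requires (14−8)(δ+…+δ^K) ≥ 21−14, i.e. δ+…+δ^K ≥ 7/6 ≈ 1.1667.
With δ = 4/5, the partial sums are K=1: 0.8000, K=2: 1.4400.
K = 2 is the first length at which the sum reaches 1.1667.

2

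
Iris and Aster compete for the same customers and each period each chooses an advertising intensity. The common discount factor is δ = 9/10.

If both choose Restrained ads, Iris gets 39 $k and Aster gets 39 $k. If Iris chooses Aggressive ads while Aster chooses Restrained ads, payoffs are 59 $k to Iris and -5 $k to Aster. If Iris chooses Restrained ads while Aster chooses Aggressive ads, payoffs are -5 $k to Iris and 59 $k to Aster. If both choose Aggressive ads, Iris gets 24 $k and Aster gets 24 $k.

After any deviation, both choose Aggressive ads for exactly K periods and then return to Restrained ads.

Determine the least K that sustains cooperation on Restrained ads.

2

IC: δ(1−δ^K)/(1−δ) ≥ (59−39)/(39−24) = 4/3.
With δ = 9/10: need 1 − δ^K ≥ 4/3·(1−9/10)/(9/10), i.e. δ^K ≤ 0.8519.
Since (9/10)^1 = 0.9000 and (9/10)^2 = 0.8100, the smallest such K is 2.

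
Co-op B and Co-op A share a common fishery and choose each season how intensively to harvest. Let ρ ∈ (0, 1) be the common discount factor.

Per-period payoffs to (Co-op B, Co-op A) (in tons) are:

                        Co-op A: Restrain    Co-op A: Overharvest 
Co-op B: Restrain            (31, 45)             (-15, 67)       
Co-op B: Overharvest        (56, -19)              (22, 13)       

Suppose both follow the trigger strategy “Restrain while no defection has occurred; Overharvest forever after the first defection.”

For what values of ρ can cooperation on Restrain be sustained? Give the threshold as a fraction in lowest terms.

25/34

Co-op B's threshold: (56−31)/(56−22) = 25/34.
Co-op A's threshold: (67−45)/(67−13) = 11/27.
25/34 > 11/27, so Co-op B binds and ρ* = 25/34.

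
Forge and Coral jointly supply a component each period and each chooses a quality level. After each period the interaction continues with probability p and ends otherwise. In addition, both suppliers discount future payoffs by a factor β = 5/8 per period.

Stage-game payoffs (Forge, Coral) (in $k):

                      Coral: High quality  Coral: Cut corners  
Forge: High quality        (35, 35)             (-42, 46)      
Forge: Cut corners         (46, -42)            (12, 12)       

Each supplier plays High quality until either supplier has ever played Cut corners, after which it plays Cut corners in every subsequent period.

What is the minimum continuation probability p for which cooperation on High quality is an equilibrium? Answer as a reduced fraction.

Expected continuation weight on next period's payoff is β·p = 5/8·p, which plays the role of the discount factor.
Cooperation requires 5/8·p ≥ (46−35)/(46−12) = 11/34, hence p ≥ 44/85.

44/85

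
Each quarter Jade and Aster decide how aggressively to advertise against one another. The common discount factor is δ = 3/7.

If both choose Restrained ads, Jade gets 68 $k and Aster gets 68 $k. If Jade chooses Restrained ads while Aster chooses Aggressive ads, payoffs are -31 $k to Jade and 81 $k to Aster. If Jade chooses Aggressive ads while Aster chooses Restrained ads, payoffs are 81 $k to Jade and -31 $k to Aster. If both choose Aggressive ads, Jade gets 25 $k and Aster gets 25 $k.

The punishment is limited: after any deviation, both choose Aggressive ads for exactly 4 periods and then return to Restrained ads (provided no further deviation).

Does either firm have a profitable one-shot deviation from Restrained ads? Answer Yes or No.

IC: δ+…+δ^4 ≥ (81−68)/(68−25) = 13/43.
At δ = 3/7: partial sum = 0.7247 ≥ 0.3023. Cooperation sustainable.

No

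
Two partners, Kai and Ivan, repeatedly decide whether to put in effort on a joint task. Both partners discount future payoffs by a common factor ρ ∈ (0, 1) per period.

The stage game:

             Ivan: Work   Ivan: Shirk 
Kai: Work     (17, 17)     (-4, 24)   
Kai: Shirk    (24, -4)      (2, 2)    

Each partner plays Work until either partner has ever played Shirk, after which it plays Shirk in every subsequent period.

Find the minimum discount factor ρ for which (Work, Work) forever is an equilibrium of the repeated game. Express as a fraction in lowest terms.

7/22

Cooperation forever yields 17 each period: 17/(1−ρ).
Deviating yields 24 once, then 2 forever: 24 + 2ρ/(1−ρ).
No profitable deviation requires 17/(1−ρ) ≥ 24 + 2ρ/(1−ρ).
Multiplying by (1−ρ): 17 ≥ 24(1−ρ) + 2ρ = 24 − 22ρ.
So 22ρ ≥ 7, i.e. ρ ≥ 7/22.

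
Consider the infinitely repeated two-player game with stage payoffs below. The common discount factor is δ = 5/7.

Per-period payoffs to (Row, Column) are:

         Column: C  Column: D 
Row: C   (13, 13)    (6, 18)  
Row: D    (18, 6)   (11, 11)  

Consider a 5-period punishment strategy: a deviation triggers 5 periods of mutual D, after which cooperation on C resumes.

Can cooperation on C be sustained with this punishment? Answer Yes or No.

No

A one-shot deviation gives 18 now, then 11 for 5 periods, then back to 13.
Gain from deviating: (18−13) today; loss: (13−11) in each of the next 5 periods.
No-deviation condition: (13−11)(δ+…+δ^5) ≥ 18−13, i.e. δ+…+δ^5 ≥ 5/2.
At δ = 5/7: δ+…+δ^5 = 2.0352 < 2.5000.
So cooperation is not sustainable.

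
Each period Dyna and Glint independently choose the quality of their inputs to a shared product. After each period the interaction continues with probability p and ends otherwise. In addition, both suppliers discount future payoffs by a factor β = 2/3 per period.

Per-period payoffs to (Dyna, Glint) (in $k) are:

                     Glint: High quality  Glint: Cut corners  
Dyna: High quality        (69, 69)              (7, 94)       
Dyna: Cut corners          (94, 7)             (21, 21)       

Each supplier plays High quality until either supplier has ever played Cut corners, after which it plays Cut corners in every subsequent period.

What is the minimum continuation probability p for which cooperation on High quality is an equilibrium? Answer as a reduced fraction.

75/146

Expected continuation weight on next period's payoff is β·p = 2/3·p, which plays the role of the discount factor.
Cooperation requires 2/3·p ≥ (94−69)/(94−21) = 25/73, hence p ≥ 75/146.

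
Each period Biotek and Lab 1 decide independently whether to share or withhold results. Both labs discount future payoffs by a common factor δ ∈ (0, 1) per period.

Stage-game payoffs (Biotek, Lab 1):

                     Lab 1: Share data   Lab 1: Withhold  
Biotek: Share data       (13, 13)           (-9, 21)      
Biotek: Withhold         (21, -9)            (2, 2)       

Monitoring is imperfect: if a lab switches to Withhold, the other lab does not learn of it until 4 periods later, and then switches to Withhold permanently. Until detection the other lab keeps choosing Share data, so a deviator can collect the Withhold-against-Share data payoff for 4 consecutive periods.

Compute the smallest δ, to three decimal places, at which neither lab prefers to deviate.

The best deviation is to choose Withhold for all 4 undetected periods, earning 21 each, then 2 forever once detected.
Deviation value: 21(1−δ^4)/(1−δ) + 2δ^4/(1−δ); cooperation value: 13/(1−δ).
IC: 13 ≥ 21(1−δ^4) + 2δ^4 = 21 − 19δ^4.
So δ^4 ≥ 8/19, giving δ ≥ (8/19)^(1/4) ≈ 0.806.

0.806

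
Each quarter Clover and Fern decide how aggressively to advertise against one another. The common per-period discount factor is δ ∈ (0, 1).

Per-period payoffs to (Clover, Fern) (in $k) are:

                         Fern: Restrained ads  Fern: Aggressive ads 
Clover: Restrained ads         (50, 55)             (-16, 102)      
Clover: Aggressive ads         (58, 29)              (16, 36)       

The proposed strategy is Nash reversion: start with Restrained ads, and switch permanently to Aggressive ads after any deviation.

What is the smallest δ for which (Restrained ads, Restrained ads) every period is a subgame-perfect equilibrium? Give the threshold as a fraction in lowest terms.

47/66

Clover: cooperation gives 50 each period; deviation gives 58 once then 16 forever.
  50/(1−δ) ≥ 58 + 16δ/(1−δ) ⇒ δ ≥ 8/42 = 4/21.
Fern: cooperation gives 55 each period; deviation gives 102 once then 36 forever.
  δ ≥ 47/66.
Both must hold, so the binding constraint is Fern's: δ ≥ 47/66.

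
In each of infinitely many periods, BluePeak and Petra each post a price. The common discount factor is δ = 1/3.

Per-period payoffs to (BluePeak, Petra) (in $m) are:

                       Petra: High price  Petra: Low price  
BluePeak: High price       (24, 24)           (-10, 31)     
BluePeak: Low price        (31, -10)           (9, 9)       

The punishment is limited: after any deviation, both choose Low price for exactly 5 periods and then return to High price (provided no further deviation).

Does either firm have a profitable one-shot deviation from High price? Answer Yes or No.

IC: δ+…+δ^5 ≥ (31−24)/(24−9) = 7/15.
At δ = 1/3: partial sum = 0.4979 ≥ 0.4667. Cooperation sustainable.

No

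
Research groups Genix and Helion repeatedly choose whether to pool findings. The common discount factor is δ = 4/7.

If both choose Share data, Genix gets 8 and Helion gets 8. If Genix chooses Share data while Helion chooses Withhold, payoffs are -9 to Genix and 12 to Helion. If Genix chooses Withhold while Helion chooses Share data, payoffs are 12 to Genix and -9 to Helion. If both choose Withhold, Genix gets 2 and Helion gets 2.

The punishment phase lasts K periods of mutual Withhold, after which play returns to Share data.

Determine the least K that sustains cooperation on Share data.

2

IC: δ(1−δ^K)/(1−δ) ≥ (12−8)/(8−2) = 2/3.
With δ = 4/7: need 1 − δ^K ≥ 2/3·(1−4/7)/(4/7), i.e. δ^K ≤ 0.5000.
Since (4/7)^1 = 0.5714 and (4/7)^2 = 0.3265, the smallest such K is 2.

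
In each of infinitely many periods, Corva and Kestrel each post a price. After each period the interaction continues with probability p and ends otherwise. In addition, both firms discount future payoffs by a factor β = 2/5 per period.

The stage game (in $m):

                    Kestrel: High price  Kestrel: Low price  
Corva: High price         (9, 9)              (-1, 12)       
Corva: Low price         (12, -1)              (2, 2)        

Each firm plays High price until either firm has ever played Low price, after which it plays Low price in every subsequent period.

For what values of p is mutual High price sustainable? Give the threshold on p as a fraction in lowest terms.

3/4

Expected continuation weight on next period's payoff is β·p = 2/5·p, which plays the role of the discount factor.
Cooperation requires 2/5·p ≥ (12−9)/(12−2) = 3/10, hence p ≥ 3/4.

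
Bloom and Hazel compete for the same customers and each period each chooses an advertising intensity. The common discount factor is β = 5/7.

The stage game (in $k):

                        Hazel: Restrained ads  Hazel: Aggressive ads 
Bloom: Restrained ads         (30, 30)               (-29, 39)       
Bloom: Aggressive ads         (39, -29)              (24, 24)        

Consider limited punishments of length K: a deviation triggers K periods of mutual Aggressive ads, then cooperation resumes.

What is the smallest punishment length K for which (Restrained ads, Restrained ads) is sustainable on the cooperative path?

3

IC: β(1−β^K)/(1−β) ≥ (39−30)/(30−24) = 3/2.
With β = 5/7: need 1 − β^K ≥ 3/2·(1−5/7)/(5/7), i.e. β^K ≤ 0.4000.
Since (5/7)^2 = 0.5102 and (5/7)^3 = 0.3644, the smallest such K is 3.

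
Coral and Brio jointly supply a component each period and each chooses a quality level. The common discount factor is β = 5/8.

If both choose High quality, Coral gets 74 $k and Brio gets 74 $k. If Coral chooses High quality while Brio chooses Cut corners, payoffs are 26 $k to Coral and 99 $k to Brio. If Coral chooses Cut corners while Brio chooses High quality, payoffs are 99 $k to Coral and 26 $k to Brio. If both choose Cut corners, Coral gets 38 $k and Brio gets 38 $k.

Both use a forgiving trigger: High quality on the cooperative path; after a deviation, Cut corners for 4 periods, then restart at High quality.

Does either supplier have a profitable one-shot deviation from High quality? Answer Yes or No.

No

Comparing payoff streams over the 5 periods until play realigns: cooperate → 74(1+β+…+β^4); deviate → 99 + 38(β+…+β^4).
Cooperation is sustained iff (74−38)(β+…+β^4) ≥ 99−74.
β+…+β^4 = 5/8·(1−(5/8)^4)/(1−5/8) = 1.4124, and (99−74)/(74−38) = 0.6944.
1.4124 ≥ 0.6944, so cooperation is sustainable.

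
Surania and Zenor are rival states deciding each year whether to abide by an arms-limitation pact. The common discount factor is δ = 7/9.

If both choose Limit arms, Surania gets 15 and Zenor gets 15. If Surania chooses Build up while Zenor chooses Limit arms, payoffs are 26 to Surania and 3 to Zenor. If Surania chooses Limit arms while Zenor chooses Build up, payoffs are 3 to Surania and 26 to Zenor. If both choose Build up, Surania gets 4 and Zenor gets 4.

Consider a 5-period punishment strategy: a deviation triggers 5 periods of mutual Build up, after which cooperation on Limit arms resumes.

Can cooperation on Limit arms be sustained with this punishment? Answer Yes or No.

Comparing payoff streams over the 6 periods until play realigns: cooperate → 15(1+δ+…+δ^5); deviate → 26 + 4(δ+…+δ^5).
Cooperation is sustained iff (15−4)(δ+…+δ^5) ≥ 26−15.
δ+…+δ^5 = 7/9·(1−(7/9)^5)/(1−7/9) = 2.5038, and (26−15)/(15−4) = 1.0000.
2.5038 ≥ 1.0000, so cooperation is sustainable.

Yes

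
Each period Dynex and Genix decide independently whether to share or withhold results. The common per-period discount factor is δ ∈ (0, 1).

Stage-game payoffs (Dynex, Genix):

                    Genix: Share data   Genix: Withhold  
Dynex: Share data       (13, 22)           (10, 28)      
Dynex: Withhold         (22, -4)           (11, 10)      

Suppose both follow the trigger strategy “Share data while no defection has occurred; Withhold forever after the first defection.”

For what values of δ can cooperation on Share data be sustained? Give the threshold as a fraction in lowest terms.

9/11

For Dynex: deviation gain 22−13 = 9, per-period punishment loss 13−11 = 2. IC gives δ ≥ 9/11.
For Genix: gain 6, loss 12 per period, so δ ≥ 6/18 = 1/3.
The tighter constraint is Dynex's, so cooperation needs δ ≥ 9/11.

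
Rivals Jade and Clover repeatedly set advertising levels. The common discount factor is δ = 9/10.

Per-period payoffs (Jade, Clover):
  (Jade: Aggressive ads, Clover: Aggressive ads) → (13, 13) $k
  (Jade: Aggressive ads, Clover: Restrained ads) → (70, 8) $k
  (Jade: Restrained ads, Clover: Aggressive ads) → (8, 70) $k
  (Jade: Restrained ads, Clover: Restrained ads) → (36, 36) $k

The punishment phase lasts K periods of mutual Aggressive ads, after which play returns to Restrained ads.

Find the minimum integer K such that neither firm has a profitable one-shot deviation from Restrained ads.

IC: δ(1−δ^K)/(1−δ) ≥ (70−36)/(36−13) = 34/23.
With δ = 9/10: need 1 − δ^K ≥ 34/23·(1−9/10)/(9/10), i.e. δ^K ≤ 0.8357.
Since (9/10)^1 = 0.9000 and (9/10)^2 = 0.8100, the smallest such K is 2.

2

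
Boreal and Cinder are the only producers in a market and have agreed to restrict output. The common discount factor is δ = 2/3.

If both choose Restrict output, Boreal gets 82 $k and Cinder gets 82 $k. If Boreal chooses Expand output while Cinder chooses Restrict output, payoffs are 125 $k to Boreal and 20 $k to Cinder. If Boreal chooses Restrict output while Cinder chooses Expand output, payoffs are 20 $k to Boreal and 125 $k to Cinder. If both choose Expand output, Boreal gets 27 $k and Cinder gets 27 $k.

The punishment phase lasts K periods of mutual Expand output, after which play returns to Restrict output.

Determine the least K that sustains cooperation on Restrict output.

No profitable deviation requires (82−27)(δ+…+δ^K) ≥ 125−82, i.e. δ+…+δ^K ≥ 43/55 ≈ 0.7818.
With δ = 2/3, the partial sums are K=1: 0.6667, K=2: 1.1111.
K = 2 is the first length at which the sum reaches 0.7818.

2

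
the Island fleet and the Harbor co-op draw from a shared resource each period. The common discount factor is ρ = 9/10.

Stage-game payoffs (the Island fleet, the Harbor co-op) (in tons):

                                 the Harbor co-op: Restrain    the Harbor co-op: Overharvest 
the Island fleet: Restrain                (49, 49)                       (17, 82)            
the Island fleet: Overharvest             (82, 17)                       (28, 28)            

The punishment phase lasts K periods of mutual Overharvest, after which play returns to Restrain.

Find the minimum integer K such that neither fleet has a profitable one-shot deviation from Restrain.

2

IC: ρ(1−ρ^K)/(1−ρ) ≥ (82−49)/(49−28) = 11/7.
With ρ = 9/10: need 1 − ρ^K ≥ 11/7·(1−9/10)/(9/10), i.e. ρ^K ≤ 0.8254.
Since (9/10)^1 = 0.9000 and (9/10)^2 = 0.8100, the smallest such K is 2.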